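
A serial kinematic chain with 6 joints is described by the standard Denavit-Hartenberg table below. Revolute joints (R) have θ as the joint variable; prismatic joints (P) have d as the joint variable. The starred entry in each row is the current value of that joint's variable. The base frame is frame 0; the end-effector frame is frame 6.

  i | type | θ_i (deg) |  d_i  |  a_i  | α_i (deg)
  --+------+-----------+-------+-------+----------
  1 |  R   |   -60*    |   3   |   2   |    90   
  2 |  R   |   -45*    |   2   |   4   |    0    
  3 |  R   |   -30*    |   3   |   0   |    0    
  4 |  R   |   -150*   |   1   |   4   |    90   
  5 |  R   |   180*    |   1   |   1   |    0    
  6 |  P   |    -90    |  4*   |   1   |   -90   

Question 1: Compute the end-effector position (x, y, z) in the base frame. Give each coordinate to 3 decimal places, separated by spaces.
after link 1: o_1 = (1.0000, -1.7321, 3.0000)
after link 2: o_2 = (0.6822, -5.1815, 0.1716)
after link 3: o_3 = (-1.9159, -6.6815, 0.1716)
after link 4: o_4 = (-4.1962, -4.7321, 3.0000)
after link 5: o_5 = (-3.4890, -5.9568, 3.0000)
after link 6: o_6 = (-2.9409, -8.9063, 5.8284)

-2.941 -8.906 5.828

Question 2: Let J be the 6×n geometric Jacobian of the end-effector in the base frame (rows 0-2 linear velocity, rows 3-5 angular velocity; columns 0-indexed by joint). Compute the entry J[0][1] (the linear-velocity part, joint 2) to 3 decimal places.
-1.414

axis z_1 = (-0.8660,-0.5000,0.0000); lever o_n−o_1 = (-3.9409,-7.1742,2.8284)
cross product → J_v[:, 1] = (-1.4142,2.4495,4.2426)
J_ω[:, 1] = z_1
entry J[0][1] = -1.4142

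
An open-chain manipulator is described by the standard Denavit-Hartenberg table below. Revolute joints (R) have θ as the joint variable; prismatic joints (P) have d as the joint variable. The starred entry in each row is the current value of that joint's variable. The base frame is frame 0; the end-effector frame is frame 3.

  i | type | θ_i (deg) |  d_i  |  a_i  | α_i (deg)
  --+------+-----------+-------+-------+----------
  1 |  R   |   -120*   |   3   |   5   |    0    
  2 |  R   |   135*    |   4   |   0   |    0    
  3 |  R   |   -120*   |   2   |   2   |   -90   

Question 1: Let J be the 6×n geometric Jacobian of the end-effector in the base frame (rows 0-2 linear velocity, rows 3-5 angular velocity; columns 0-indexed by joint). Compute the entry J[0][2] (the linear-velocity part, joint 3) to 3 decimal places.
axis z_2 = (0.0000,0.0000,1.0000); lever o_n−o_2 = (-0.5176,-1.9319,2.0000)
cross product → J_v[:, 2] = (1.9319,-0.5176,0.0000)
J_ω[:, 2] = z_2
entry J[0][2] = 1.9319

1.932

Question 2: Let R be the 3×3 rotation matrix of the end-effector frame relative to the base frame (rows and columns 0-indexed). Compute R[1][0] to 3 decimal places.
End-effector x-axis (col 0 of R) = (-0.2588,-0.9659,0.0000)
R[1][0] = -0.9659

-0.966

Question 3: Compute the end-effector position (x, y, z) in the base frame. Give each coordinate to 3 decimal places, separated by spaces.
-3.018 -6.262 9.000

after link 1: o_1 = (-2.5000, -4.3301, 3.0000)
after link 2: o_2 = (-2.5000, -4.3301, 7.0000)
after link 3: o_3 = (-3.0176, -6.2620, 9.0000)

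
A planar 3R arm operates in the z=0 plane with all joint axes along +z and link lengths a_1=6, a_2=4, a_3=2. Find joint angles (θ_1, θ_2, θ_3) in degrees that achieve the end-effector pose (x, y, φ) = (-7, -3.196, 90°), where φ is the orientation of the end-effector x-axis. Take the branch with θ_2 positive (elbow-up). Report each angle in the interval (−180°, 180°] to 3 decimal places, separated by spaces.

wrist centre = target − a_3·(cos φ, sin φ) = (-7.0000, -5.1960)
cos θ_2 = (75.9984−6²−4²)/(2·6·4) = 0.5000; θ_2 = 60.0022° (elbow-up)
β = atan2(-5.1960,-7.0000) = -143.4140°; ψ = atan2(3.4642,7.9999) = 23.4140°
θ_1 = β − ψ = -166.8281°
θ_3 = φ − θ_1 − θ_2 = -163.1741° (wrapped to (-180°,180°])

-166.828 60.002 -163.174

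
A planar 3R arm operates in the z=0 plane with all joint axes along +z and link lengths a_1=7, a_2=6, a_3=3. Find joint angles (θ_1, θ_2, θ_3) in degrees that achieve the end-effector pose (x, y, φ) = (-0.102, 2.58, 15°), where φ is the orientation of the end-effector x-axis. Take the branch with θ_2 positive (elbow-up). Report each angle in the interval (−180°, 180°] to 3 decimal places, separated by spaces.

wrist centre = target − a_3·(cos φ, sin φ) = (-2.9998, 1.8035)
cos θ_2 = (12.2514−7²−6²)/(2·7·6) = -0.8661; θ_2 = 150.0033° (elbow-up)
β = atan2(1.8035,-2.9998) = 148.9846°; ψ = atan2(2.9997,1.8037) = 58.9821°
θ_1 = β − ψ = 90.0025°
θ_3 = φ − θ_1 − θ_2 = 134.9942° (wrapped to (-180°,180°])

90.002 150.003 134.994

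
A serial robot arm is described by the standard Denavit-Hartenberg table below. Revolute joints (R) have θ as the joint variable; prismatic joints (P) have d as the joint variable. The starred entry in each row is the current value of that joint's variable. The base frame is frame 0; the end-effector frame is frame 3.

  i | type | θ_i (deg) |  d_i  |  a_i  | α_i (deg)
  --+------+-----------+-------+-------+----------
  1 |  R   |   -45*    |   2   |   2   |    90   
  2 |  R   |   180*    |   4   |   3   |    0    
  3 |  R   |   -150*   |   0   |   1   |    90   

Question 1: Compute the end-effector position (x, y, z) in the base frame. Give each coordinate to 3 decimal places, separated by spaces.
-2.923 -2.734 2.500

after link 1: o_1 = (1.4142, -1.4142, 2.0000)
after link 2: o_2 = (-3.5355, -2.1213, 2.0000)
after link 3: o_3 = (-2.9232, -2.7337, 2.5000)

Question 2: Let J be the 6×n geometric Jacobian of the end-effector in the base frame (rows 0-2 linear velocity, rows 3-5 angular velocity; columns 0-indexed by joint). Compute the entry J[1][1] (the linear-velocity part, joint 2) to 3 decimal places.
0.354

axis z_1 = (-0.7071,-0.7071,0.0000); lever o_n−o_1 = (-4.3374,-1.3195,0.5000)
cross product → J_v[:, 1] = (-0.3536,0.3536,-2.1340)
J_ω[:, 1] = z_1
entry J[1][1] = 0.3536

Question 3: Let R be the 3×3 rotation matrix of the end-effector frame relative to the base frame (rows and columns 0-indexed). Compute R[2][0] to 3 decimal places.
End-effector x-axis (col 0 of R) = (0.6124,-0.6124,0.5000)
R[2][0] = 0.5000

0.500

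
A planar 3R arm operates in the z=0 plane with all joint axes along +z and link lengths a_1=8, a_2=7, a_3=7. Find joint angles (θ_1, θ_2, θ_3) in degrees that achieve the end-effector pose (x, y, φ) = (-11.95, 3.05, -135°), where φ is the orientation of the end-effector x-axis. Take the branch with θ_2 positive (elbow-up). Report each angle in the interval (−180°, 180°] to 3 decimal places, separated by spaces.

wrist centre = target − a_3·(cos φ, sin φ) = (-7.0003, 7.9997)
cos θ_2 = (112.9995−8²−7²)/(2·8·7) = -0.0000; θ_2 = 90.0003° (elbow-up)
β = atan2(7.9997,-7.0003) = 131.1878°; ψ = atan2(7.0000,8.0000) = 41.1860°
θ_1 = β − ψ = 90.0018°
θ_3 = φ − θ_1 − θ_2 = 44.9979° (wrapped to (-180°,180°])

90.002 90.000 44.998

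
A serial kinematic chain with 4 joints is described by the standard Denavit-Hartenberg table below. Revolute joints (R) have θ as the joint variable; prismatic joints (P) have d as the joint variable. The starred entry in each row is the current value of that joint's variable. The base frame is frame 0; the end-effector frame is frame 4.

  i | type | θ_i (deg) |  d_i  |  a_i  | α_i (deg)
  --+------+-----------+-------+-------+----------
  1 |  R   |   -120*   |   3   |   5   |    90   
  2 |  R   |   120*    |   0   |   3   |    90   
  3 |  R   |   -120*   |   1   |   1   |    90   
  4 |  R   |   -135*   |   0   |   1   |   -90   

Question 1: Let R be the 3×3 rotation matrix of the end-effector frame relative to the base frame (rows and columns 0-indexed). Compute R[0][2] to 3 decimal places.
End-effector z-axis (col 2 of R) = (0.7481,0.0711,-0.6597)
R[0][2] = 0.7481

0.748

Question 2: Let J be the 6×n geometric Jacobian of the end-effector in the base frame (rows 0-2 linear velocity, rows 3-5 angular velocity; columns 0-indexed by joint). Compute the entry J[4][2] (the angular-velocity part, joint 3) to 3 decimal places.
axis z_2 = (-0.4330,-0.7500,0.5000); lever o_n−o_2 = (0.0562,-0.4099,0.0196)
cross product → J_v[:, 2] = (0.1902,0.0366,0.2197)
J_ω[:, 2] = z_2
entry J[4][2] = -0.7500

-0.750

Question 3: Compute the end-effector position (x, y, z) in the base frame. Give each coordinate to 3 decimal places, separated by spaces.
after link 1: o_1 = (-2.5000, -4.3301, 3.0000)
after link 2: o_2 = (-1.7500, -3.0311, 5.5981)
after link 3: o_3 = (-1.5580, -4.4306, 5.6651)
after link 4: o_4 = (-1.6938, -3.4410, 5.6177)

-1.694 -3.441 5.618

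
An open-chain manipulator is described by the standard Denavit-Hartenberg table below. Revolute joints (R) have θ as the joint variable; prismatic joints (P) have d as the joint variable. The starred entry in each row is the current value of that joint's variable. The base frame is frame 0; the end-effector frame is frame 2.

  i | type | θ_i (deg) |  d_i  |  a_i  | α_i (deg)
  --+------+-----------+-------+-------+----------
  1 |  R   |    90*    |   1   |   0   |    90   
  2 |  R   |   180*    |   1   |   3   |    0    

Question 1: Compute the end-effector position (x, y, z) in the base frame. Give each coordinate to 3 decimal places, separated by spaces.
after link 1: o_1 = (0.0000, 0.0000, 1.0000)
after link 2: o_2 = (1.0000, -3.0000, 1.0000)

1.000 -3.000 1.000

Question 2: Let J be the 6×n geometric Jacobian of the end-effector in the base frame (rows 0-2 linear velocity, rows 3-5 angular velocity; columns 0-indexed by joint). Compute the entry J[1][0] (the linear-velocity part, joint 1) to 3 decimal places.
1.000

axis z_0 = ẑ; lever o_n−o_0 = (1.0000,-3.0000,1.0000)
cross product → J_v[:, 0] = (3.0000,1.0000,-0.0000)
J_ω[:, 0] = z_0
entry J[1][0] = 1.0000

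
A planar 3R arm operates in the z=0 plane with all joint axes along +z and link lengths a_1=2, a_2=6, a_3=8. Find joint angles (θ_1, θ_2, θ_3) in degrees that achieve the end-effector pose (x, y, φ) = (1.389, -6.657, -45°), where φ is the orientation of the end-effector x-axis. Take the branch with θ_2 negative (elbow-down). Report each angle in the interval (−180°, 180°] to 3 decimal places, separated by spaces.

wrist centre = target − a_3·(cos φ, sin φ) = (-4.2679, -1.0001)
cos θ_2 = (19.2149−2²−6²)/(2·2·6) = -0.8660; θ_2 = -150.0025° (elbow-down)
β = atan2(-1.0001,-4.2679) = -166.8111°; ψ = atan2(-2.9998,-3.1963) = -136.8165°
θ_1 = β − ψ = -29.9946°
θ_3 = φ − θ_1 − θ_2 = 134.9970° (wrapped to (-180°,180°])

-29.995 -150.002 134.997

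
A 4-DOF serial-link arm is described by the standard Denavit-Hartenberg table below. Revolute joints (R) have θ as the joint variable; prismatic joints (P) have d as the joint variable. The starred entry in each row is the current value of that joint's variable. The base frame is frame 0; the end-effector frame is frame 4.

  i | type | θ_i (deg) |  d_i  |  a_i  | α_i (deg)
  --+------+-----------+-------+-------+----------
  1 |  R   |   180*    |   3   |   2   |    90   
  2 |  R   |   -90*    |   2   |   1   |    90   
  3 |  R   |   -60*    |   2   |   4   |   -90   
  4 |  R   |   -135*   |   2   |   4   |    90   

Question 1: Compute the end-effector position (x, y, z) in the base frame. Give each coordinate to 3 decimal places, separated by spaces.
after link 1: o_1 = (-2.0000, 0.0000, 3.0000)
after link 2: o_2 = (-2.0000, 2.0000, 2.0000)
after link 3: o_3 = (-0.0000, -1.4641, -0.0000)
after link 4: o_4 = (2.8284, 1.9854, -0.3178)

2.828 1.985 -0.318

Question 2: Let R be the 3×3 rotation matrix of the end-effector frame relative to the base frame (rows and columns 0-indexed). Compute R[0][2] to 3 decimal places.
-0.707

End-effector z-axis (col 2 of R) = (-0.7071,0.6124,0.3536)
R[0][2] = -0.7071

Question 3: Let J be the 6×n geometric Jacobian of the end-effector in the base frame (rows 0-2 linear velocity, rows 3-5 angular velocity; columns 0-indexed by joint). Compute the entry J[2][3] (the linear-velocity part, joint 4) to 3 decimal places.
axis z_3 = (0.0000,0.5000,-0.8660); lever o_n−o_3 = (2.8284,3.4495,-0.3178)
cross product → J_v[:, 3] = (2.8284,-2.4495,-1.4142)
J_ω[:, 3] = z_3
entry J[2][3] = -1.4142

-1.414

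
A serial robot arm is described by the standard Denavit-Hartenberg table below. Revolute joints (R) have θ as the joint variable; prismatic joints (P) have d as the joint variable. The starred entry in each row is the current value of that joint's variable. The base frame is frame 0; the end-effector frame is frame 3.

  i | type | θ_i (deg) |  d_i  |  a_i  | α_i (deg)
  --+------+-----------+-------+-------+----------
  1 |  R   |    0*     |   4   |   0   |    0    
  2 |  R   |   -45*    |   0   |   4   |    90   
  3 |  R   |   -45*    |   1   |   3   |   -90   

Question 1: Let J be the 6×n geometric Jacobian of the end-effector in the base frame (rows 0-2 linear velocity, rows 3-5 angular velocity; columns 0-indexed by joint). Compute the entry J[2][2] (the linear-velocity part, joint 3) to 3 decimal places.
axis z_2 = (-0.7071,-0.7071,0.0000); lever o_n−o_2 = (0.7929,-2.2071,-2.1213)
cross product → J_v[:, 2] = (1.5000,-1.5000,2.1213)
J_ω[:, 2] = z_2
entry J[2][2] = 2.1213

2.121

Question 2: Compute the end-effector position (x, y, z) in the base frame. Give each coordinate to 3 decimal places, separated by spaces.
after link 1: o_1 = (0.0000, 0.0000, 4.0000)
after link 2: o_2 = (2.8284, -2.8284, 4.0000)
after link 3: o_3 = (3.6213, -5.0355, 1.8787)

3.621 -5.036 1.879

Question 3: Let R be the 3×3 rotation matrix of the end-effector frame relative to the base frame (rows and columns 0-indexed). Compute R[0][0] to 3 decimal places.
0.500

End-effector x-axis (col 0 of R) = (0.5000,-0.5000,-0.7071)
R[0][0] = 0.5000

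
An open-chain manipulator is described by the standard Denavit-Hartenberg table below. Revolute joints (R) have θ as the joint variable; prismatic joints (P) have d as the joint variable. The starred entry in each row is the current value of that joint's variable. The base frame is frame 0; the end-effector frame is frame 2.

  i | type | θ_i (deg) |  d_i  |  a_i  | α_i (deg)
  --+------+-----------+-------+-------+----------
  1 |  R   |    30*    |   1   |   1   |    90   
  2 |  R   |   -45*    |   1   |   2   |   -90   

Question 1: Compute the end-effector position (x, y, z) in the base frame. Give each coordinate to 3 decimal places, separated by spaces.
after link 1: o_1 = (0.8660, 0.5000, 1.0000)
after link 2: o_2 = (2.5908, 0.3411, -0.4142)

2.591 0.341 -0.414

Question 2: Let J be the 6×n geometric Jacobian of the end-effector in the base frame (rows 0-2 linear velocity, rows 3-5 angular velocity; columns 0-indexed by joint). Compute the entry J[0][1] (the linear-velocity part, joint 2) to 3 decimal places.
axis z_1 = (0.5000,-0.8660,0.0000); lever o_n−o_1 = (1.7247,-0.1589,-1.4142)
cross product → J_v[:, 1] = (1.2247,0.7071,1.4142)
J_ω[:, 1] = z_1
entry J[0][1] = 1.2247

1.225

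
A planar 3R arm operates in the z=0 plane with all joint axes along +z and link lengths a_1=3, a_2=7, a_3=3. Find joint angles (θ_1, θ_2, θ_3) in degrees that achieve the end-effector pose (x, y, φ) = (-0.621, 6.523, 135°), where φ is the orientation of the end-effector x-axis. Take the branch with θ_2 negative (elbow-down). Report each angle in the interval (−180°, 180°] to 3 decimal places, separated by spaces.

wrist centre = target − a_3·(cos φ, sin φ) = (1.5003, 4.4017)
cos θ_2 = (21.6257−3²−7²)/(2·3·7) = -0.8661; θ_2 = -150.0032° (elbow-down)
β = atan2(4.4017,1.5003) = 71.1782°; ψ = atan2(-3.4997,-3.0624) = -131.1876°
θ_1 = β − ψ = 202.3658°
θ_3 = φ − θ_1 − θ_2 = 82.6375° (wrapped to (-180°,180°])

-157.634 -150.003 82.637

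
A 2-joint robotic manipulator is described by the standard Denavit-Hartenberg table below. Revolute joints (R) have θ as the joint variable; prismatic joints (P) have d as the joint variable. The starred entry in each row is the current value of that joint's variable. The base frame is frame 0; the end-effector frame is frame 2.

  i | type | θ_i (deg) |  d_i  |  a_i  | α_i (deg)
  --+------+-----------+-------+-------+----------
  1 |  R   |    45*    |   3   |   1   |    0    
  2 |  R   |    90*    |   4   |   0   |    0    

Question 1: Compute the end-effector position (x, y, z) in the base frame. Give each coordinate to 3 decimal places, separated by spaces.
0.707 0.707 7.000

after link 1: o_1 = (0.7071, 0.7071, 3.0000)
after link 2: o_2 = (0.7071, 0.7071, 7.0000)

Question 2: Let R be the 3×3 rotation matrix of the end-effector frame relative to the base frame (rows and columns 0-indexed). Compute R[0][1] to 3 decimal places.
End-effector y-axis (col 1 of R) = (-0.7071,-0.7071,0.0000)
R[0][1] = -0.7071

-0.707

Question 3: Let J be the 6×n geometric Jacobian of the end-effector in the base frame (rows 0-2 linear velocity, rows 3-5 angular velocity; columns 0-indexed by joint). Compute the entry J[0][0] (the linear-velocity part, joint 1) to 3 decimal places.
axis z_0 = ẑ; lever o_n−o_0 = (0.7071,0.7071,7.0000)
cross product → J_v[:, 0] = (-0.7071,0.7071,0.0000)
J_ω[:, 0] = z_0
entry J[0][0] = -0.7071

-0.707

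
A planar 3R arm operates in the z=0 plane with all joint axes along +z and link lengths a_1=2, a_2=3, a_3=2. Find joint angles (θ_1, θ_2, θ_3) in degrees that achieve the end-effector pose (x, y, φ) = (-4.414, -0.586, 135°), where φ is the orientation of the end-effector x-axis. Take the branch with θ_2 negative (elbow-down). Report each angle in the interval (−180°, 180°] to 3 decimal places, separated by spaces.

wrist centre = target − a_3·(cos φ, sin φ) = (-2.9998, -2.0002)
cos θ_2 = (12.9996−2²−3²)/(2·2·3) = -0.0000; θ_2 = -90.0020° (elbow-down)
β = atan2(-2.0002,-2.9998) = -146.3052°; ψ = atan2(-3.0000,1.9999) = -56.3113°
θ_1 = β − ψ = -89.9939°
θ_3 = φ − θ_1 − θ_2 = -45.0041° (wrapped to (-180°,180°])

-89.994 -90.002 -45.004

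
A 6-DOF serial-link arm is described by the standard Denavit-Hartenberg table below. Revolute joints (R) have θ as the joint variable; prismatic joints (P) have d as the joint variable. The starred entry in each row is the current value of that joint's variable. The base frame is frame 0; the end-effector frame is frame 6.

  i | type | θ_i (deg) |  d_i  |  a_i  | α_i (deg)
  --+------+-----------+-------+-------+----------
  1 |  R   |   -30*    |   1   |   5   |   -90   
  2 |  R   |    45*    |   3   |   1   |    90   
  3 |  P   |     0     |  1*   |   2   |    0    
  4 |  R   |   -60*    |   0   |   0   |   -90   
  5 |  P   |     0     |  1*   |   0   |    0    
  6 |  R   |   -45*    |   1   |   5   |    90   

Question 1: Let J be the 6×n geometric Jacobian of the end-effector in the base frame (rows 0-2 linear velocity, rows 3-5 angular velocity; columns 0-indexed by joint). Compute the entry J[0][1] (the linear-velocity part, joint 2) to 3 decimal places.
-1.203

axis z_1 = (0.5000,0.8660,0.0000); lever o_n−o_1 = (7.2268,-3.0891,-1.3890)
cross product → J_v[:, 1] = (-1.2029,0.6945,-7.8032)
J_ω[:, 1] = z_1
entry J[0][1] = -1.2029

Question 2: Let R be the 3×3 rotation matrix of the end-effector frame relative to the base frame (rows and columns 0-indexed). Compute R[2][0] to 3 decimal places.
End-effector x-axis (col 0 of R) = (0.3433,-0.9053,0.2500)
R[2][0] = 0.2500

0.250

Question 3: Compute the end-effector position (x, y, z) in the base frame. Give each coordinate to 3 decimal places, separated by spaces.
after link 1: o_1 = (4.3301, -2.5000, 1.0000)
after link 2: o_2 = (6.4425, -0.2555, 0.2929)
after link 3: o_3 = (8.2796, -1.3161, -0.4142)
after link 4: o_4 = (8.2796, -1.3161, -0.4142)
after link 5: o_5 = (9.0599, -1.1893, -1.0266)
after link 6: o_6 = (11.5569, -5.5891, -0.3890)

11.557 -5.589 -0.389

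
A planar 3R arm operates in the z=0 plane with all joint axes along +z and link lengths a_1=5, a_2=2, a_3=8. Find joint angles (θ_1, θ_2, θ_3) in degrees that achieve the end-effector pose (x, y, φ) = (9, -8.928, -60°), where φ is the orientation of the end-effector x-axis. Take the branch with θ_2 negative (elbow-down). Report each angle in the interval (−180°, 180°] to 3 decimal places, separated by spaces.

0.002 -90.002 30.000

wrist centre = target − a_3·(cos φ, sin φ) = (5.0000, -1.9998)
cos θ_2 = (28.9992−5²−2²)/(2·5·2) = -0.0000; θ_2 = -90.0023° (elbow-down)
β = atan2(-1.9998,5.0000) = -21.7994°; ψ = atan2(-2.0000,4.9999) = -21.8017°
θ_1 = β − ψ = 0.0023°
θ_3 = φ − θ_1 − θ_2 = 30.0000° (wrapped to (-180°,180°])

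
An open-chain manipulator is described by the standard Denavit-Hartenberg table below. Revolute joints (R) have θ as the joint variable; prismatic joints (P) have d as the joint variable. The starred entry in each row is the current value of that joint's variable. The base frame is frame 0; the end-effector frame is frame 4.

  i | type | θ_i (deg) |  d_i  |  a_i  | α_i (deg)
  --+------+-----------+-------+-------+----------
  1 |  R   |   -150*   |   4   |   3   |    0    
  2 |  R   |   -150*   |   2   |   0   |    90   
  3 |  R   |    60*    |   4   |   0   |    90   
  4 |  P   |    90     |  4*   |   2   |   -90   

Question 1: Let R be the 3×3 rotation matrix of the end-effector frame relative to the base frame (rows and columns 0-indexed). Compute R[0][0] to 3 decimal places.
0.866

End-effector x-axis (col 0 of R) = (0.8660,-0.5000,0.0000)
R[0][0] = 0.8660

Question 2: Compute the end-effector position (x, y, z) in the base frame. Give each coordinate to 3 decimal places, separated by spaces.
4.330 -1.500 4.000

after link 1: o_1 = (-2.5981, -1.5000, 4.0000)
after link 2: o_2 = (-2.5981, -1.5000, 6.0000)
after link 3: o_3 = (0.8660, -3.5000, 6.0000)
after link 4: o_4 = (4.3301, -1.5000, 4.0000)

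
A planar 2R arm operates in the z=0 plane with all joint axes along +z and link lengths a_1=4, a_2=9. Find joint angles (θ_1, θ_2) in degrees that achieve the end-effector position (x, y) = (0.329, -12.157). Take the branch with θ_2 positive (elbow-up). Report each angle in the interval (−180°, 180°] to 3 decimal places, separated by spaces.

cos θ_2 = (147.9009−4²−9²)/(2·4·9) = 0.7070; θ_2 = 45.0122° (elbow-up)
β = atan2(-12.1570,0.3290) = -88.4498°; ψ = atan2(6.3653,10.3626) = 31.5606°
θ_1 = β − ψ = -120.0104°

-120.010 45.012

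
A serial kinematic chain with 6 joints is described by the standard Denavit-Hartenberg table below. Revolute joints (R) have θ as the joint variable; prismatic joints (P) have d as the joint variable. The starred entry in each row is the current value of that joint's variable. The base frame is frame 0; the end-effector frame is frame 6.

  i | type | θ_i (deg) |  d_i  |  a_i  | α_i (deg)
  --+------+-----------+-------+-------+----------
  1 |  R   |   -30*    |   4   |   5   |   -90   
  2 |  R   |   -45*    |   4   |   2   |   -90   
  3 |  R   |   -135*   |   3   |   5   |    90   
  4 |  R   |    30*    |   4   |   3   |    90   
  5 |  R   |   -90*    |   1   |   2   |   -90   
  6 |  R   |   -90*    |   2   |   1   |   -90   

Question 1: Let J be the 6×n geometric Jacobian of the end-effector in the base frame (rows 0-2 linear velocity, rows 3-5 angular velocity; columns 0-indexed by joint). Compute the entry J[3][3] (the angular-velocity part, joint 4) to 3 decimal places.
axis z_3 = (-0.7866,-0.3624,-0.5000); lever o_n−o_3 = (-1.5264,3.6003,-4.2081)
cross product → J_v[:, 3] = (3.3250,-2.5467,-3.3850)
J_ω[:, 3] = z_3
entry J[3][3] = -0.7866

-0.787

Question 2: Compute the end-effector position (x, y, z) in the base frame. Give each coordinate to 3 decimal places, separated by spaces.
7.468 7.108 -3.415

after link 1: o_1 = (4.3301, -2.5000, 4.0000)
after link 2: o_2 = (7.5549, 0.2570, 5.4142)
after link 3: o_3 = (8.9947, 3.5082, 0.7929)
after link 4: o_4 = (6.5605, 3.7689, -3.5668)
after link 5: o_5 = (7.5636, 5.2310, -2.2044)
after link 6: o_6 = (7.4683, 7.1085, -3.4152)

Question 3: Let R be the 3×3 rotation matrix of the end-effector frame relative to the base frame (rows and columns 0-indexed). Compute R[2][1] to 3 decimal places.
End-effector y-axis (col 1 of R) = (-0.2374,-0.5701,0.7866)
R[2][1] = 0.7866

0.787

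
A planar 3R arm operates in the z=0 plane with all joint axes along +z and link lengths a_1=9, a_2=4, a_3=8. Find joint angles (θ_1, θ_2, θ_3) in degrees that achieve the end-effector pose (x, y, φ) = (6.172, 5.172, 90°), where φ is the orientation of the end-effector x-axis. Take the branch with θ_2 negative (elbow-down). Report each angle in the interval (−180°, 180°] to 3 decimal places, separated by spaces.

wrist centre = target − a_3·(cos φ, sin φ) = (6.1720, -2.8280)
cos θ_2 = (46.0912−9²−4²)/(2·9·4) = -0.7071; θ_2 = -134.9968° (elbow-down)
β = atan2(-2.8280,6.1720) = -24.6172°; ψ = atan2(-2.8286,6.1717) = -24.6226°
θ_1 = β − ψ = 0.0054°
θ_3 = φ − θ_1 − θ_2 = -135.0087° (wrapped to (-180°,180°])

0.005 -134.997 -135.009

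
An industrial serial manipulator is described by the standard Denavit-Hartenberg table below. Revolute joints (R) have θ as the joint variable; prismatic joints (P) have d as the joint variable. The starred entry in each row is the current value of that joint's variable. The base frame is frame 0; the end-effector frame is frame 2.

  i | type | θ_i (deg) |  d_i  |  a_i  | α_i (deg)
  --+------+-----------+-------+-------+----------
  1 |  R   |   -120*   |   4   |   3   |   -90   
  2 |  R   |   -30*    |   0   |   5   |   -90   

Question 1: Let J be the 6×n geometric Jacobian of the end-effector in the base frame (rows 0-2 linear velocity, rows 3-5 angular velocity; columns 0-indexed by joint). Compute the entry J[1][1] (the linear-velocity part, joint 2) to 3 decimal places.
-2.165

axis z_1 = (0.8660,-0.5000,0.0000); lever o_n−o_1 = (-2.1651,-3.7500,2.5000)
cross product → J_v[:, 1] = (-1.2500,-2.1651,-4.3301)
J_ω[:, 1] = z_1
entry J[1][1] = -2.1651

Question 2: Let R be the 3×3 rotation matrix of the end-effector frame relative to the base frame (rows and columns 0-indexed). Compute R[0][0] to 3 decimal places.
-0.433

End-effector x-axis (col 0 of R) = (-0.4330,-0.7500,0.5000)
R[0][0] = -0.4330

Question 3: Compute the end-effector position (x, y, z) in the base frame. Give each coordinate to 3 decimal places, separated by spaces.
after link 1: o_1 = (-1.5000, -2.5981, 4.0000)
after link 2: o_2 = (-3.6651, -6.3481, 6.5000)

-3.665 -6.348 6.500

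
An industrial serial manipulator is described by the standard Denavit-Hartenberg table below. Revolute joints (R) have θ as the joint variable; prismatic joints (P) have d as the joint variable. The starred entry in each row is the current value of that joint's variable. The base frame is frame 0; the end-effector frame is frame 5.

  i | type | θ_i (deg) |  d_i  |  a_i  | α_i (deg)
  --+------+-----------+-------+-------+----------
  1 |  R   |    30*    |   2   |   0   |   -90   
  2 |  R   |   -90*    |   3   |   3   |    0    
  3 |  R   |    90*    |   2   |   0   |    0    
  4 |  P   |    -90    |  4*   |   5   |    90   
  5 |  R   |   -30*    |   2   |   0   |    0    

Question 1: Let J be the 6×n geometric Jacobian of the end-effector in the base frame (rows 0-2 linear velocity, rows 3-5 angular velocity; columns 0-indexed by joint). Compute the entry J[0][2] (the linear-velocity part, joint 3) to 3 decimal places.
4.330

axis z_2 = (-0.5000,0.8660,0.0000); lever o_n−o_2 = (-4.7321,4.1962,5.0000)
cross product → J_v[:, 2] = (4.3301,2.5000,2.0000)
J_ω[:, 2] = z_2
entry J[0][2] = 4.3301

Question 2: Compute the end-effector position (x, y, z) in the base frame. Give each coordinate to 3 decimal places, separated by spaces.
after link 1: o_1 = (0.0000, 0.0000, 2.0000)
after link 2: o_2 = (-1.5000, 2.5981, 5.0000)
after link 3: o_3 = (-2.5000, 4.3301, 5.0000)
after link 4: o_4 = (-4.5000, 7.7942, 10.0000)
after link 5: o_5 = (-6.2321, 6.7942, 10.0000)

-6.232 6.794 10.000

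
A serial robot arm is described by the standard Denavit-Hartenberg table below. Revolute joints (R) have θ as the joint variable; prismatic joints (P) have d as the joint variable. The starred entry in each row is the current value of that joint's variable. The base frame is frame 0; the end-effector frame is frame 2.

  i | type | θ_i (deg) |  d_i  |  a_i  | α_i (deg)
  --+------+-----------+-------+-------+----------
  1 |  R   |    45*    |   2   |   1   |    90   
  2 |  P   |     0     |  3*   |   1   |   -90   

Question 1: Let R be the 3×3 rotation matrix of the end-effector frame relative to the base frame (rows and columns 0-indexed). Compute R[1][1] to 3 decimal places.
End-effector y-axis (col 1 of R) = (-0.7071,0.7071,0.0000)
R[1][1] = 0.7071

0.707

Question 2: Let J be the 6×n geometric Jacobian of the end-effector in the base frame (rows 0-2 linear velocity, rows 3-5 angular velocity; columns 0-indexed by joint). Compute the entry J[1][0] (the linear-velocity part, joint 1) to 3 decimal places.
axis z_0 = ẑ; lever o_n−o_0 = (3.5355,-0.7071,2.0000)
cross product → J_v[:, 0] = (0.7071,3.5355,-0.0000)
J_ω[:, 0] = z_0
entry J[1][0] = 3.5355

3.536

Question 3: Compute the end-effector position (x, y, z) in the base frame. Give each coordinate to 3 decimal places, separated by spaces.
3.536 -0.707 2.000

after link 1: o_1 = (0.7071, 0.7071, 2.0000)
after link 2: o_2 = (3.5355, -0.7071, 2.0000)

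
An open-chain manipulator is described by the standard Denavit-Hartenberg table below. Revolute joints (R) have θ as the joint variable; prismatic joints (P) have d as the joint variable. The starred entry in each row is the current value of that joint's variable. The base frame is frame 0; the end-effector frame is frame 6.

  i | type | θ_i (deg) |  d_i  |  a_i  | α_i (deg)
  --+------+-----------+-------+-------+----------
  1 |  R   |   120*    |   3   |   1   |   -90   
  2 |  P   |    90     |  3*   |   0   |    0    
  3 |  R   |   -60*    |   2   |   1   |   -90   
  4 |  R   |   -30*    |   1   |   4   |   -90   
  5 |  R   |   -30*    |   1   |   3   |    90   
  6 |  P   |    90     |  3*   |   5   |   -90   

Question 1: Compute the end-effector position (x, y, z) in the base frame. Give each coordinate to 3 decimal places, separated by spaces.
-4.907 3.793 -5.623

after link 1: o_1 = (-0.5000, 0.8660, 3.0000)
after link 2: o_2 = (-3.0981, -0.6340, 3.0000)
after link 3: o_3 = (-5.2631, -0.8840, 2.5000)
after link 4: o_4 = (-8.2452, 0.2811, -0.0981)
after link 5: o_5 = (-9.4360, 1.4776, -2.7721)
after link 6: o_6 = (-4.9070, 3.7933, -5.6226)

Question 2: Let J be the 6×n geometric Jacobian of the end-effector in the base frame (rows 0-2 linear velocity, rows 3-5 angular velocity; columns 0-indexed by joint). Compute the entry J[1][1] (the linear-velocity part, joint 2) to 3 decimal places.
prismatic axis z_1 = (-0.8660,-0.5000,0.0000)
J_v[:, 1] = z_1; J_ω[:, 1] = (0,0,0)
entry J[1][1] = -0.5000

-0.500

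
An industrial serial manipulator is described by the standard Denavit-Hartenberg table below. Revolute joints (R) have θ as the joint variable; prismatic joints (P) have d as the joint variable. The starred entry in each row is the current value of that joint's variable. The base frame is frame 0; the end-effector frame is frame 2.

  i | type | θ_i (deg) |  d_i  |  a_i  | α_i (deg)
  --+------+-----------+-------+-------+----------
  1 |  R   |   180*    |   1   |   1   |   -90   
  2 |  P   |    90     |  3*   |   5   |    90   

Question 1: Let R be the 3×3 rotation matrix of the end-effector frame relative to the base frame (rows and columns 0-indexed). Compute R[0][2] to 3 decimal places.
-1.000

End-effector z-axis (col 2 of R) = (-1.0000,0.0000,0.0000)
R[0][2] = -1.0000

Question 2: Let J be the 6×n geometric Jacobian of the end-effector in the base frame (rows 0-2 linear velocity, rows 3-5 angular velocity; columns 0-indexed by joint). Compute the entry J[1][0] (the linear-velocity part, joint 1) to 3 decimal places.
-1.000

axis z_0 = ẑ; lever o_n−o_0 = (-1.0000,-3.0000,-4.0000)
cross product → J_v[:, 0] = (3.0000,-1.0000,0.0000)
J_ω[:, 0] = z_0
entry J[1][0] = -1.0000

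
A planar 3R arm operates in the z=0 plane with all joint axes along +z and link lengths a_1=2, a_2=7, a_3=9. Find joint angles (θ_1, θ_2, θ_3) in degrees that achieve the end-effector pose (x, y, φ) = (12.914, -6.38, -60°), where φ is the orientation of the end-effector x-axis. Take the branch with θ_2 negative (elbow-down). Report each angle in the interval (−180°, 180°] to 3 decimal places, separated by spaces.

45.009 -45.010 -59.998

wrist centre = target − a_3·(cos φ, sin φ) = (8.4140, 1.4142)
cos θ_2 = (72.7954−2²−7²)/(2·2·7) = 0.7070; θ_2 = -45.0103° (elbow-down)
β = atan2(1.4142,8.4140) = 9.5411°; ψ = atan2(-4.9506,6.9489) = -35.4675°
θ_1 = β − ψ = 45.0087°
θ_3 = φ − θ_1 − θ_2 = -59.9984° (wrapped to (-180°,180°])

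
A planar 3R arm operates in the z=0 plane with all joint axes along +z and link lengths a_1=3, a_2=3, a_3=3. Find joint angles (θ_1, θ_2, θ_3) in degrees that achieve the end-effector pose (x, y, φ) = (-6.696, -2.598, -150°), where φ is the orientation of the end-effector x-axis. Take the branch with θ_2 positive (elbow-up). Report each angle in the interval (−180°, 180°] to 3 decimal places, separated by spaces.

wrist centre = target − a_3·(cos φ, sin φ) = (-4.0979, -1.0980)
cos θ_2 = (17.9986−3²−3²)/(2·3·3) = -0.0001; θ_2 = 90.0045° (elbow-up)
β = atan2(-1.0980,-4.0979) = -165.0005°; ψ = atan2(3.0000,2.9998) = 45.0023°
θ_1 = β − ψ = -210.0027°
θ_3 = φ − θ_1 − θ_2 = -30.0018° (wrapped to (-180°,180°])

149.997 90.005 -30.002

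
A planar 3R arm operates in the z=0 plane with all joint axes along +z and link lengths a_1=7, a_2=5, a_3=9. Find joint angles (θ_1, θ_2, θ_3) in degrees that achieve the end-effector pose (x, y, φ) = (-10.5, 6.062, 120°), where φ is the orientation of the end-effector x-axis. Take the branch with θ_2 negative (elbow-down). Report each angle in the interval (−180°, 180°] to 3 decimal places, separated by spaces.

wrist centre = target − a_3·(cos φ, sin φ) = (-6.0000, -1.7322)
cos θ_2 = (39.0006−7²−5²)/(2·7·5) = -0.5000; θ_2 = -119.9994° (elbow-down)
β = atan2(-1.7322,-6.0000) = -163.8963°; ψ = atan2(-4.3302,4.5000) = -43.8978°
θ_1 = β − ψ = -119.9985°
θ_3 = φ − θ_1 − θ_2 = -0.0020° (wrapped to (-180°,180°])

-119.999 -119.999 -0.002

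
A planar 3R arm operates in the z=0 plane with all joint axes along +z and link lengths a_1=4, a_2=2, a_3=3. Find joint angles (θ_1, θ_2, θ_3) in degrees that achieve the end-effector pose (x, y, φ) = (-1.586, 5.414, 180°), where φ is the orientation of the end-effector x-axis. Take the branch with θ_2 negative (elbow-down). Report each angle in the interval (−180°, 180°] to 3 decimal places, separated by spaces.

90.006 -45.015 135.009

wrist centre = target − a_3·(cos φ, sin φ) = (1.4140, 5.4140)
cos θ_2 = (31.3108−4²−2²)/(2·4·2) = 0.7069; θ_2 = -45.0148° (elbow-down)
β = atan2(5.4140,1.4140) = 75.3628°; ψ = atan2(-1.4146,5.4138) = -14.6434°
θ_1 = β − ψ = 90.0061°
θ_3 = φ − θ_1 − θ_2 = 135.0087° (wrapped to (-180°,180°])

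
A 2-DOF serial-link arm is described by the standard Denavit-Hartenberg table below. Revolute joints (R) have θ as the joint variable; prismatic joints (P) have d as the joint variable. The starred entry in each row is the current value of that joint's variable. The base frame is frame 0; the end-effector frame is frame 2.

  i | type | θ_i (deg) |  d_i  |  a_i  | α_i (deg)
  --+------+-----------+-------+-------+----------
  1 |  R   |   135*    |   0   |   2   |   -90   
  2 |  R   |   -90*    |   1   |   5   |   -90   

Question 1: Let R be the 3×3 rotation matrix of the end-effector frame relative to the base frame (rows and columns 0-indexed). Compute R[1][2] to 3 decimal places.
0.707

End-effector z-axis (col 2 of R) = (-0.7071,0.7071,-0.0000)
R[1][2] = 0.7071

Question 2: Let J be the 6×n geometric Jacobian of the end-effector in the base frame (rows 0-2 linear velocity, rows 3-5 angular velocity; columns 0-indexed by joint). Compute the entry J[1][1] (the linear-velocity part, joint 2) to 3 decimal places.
axis z_1 = (-0.7071,-0.7071,0.0000); lever o_n−o_1 = (-0.7071,-0.7071,5.0000)
cross product → J_v[:, 1] = (-3.5355,3.5355,-0.0000)
J_ω[:, 1] = z_1
entry J[1][1] = 3.5355

3.536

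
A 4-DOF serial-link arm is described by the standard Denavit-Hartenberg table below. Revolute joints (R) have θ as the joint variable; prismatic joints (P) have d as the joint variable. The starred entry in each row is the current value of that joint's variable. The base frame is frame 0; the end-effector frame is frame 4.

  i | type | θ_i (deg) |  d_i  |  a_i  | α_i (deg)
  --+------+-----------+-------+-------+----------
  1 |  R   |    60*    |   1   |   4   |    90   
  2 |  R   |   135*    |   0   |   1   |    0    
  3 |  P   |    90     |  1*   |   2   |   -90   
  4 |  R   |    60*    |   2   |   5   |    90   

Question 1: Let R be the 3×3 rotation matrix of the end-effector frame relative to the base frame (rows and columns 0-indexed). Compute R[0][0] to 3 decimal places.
End-effector x-axis (col 0 of R) = (-0.9268,0.1268,-0.3536)
R[0][0] = -0.9268

-0.927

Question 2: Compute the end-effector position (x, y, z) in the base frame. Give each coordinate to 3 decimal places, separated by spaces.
-2.121 2.986 -2.889

after link 1: o_1 = (2.0000, 3.4641, 1.0000)
after link 2: o_2 = (1.6464, 2.8517, 1.7071)
after link 3: o_3 = (1.8054, 1.1270, 0.2929)
after link 4: o_4 = (-2.1214, 2.9859, -2.8891)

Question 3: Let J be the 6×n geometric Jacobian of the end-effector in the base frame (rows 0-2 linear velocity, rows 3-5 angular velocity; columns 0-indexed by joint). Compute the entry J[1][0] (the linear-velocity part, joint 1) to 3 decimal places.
-2.121

axis z_0 = ẑ; lever o_n−o_0 = (-2.1214,2.9859,-2.8891)
cross product → J_v[:, 0] = (-2.9859,-2.1214,0.0000)
J_ω[:, 0] = z_0
entry J[1][0] = -2.1214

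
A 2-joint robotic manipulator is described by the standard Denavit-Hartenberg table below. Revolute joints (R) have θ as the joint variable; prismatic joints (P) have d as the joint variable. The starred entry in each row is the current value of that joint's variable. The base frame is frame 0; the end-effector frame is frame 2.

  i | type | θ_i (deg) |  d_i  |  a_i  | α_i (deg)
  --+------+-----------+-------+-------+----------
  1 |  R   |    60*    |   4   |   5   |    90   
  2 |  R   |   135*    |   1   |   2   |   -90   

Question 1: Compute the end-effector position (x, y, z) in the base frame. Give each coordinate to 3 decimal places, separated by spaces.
after link 1: o_1 = (2.5000, 4.3301, 4.0000)
after link 2: o_2 = (2.6589, 2.6054, 5.4142)

2.659 2.605 5.414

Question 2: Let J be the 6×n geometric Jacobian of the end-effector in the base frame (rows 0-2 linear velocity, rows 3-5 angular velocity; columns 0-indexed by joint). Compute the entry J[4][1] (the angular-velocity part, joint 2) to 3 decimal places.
-0.500

axis z_1 = (0.8660,-0.5000,0.0000); lever o_n−o_1 = (0.1589,-1.7247,1.4142)
cross product → J_v[:, 1] = (-0.7071,-1.2247,-1.4142)
J_ω[:, 1] = z_1
entry J[4][1] = -0.5000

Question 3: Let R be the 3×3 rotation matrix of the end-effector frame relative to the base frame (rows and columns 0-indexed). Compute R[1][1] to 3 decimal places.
End-effector y-axis (col 1 of R) = (-0.8660,0.5000,-0.0000)
R[1][1] = 0.5000

0.500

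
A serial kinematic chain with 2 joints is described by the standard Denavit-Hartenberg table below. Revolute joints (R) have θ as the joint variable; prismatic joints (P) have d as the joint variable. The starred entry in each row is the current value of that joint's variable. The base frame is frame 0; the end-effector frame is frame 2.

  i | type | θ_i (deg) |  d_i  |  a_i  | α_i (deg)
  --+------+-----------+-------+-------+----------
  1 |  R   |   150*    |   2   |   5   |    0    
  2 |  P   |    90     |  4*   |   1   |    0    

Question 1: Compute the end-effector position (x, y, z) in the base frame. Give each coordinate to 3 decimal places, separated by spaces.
-4.830 1.634 6.000

after link 1: o_1 = (-4.3301, 2.5000, 2.0000)
after link 2: o_2 = (-4.8301, 1.6340, 6.0000)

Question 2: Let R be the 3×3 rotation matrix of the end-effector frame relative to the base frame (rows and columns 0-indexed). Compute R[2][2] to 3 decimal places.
End-effector z-axis (col 2 of R) = (0.0000,0.0000,1.0000)
R[2][2] = 1.0000

1.000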